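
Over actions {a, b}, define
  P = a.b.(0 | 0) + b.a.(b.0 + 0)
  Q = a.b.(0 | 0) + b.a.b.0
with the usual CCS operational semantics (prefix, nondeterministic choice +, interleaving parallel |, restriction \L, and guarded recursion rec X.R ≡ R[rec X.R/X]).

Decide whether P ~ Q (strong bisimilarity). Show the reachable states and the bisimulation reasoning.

Reachable graph of P (6 states):
  p0 = a.b.(0 | 0) + b.a.(b.0 + 0) → —a→ p1, —b→ p2
  p1 = b.(0 | 0) → —b→ p3
  p2 = a.(b.0 + 0) → —a→ p4
  p3 = 0 | 0 → deadlocked
  p4 = b.0 + 0 → —b→ p5
  p5 = 0 → deadlocked
Reachable graph of Q (6 states):
  q0 = a.b.(0 | 0) + b.a.b.0 → —a→ q1, —b→ q2
  q1 = b.(0 | 0) → —b→ q3
  q2 = a.b.0 → —a→ q4
  q3 = 0 | 0 → deadlocked
  q4 = b.0 → —b→ q5
  q5 = 0 → deadlocked
Bisimilarity quotient blocks:
  B0 = {p0, q0}
  B1 = {p1, p4, q1, q4}
  B2 = {p3, p5, q3, q5}
  B3 = {p2, q2}
p0 ∈ B0, q0 ∈ B0 → same block

YES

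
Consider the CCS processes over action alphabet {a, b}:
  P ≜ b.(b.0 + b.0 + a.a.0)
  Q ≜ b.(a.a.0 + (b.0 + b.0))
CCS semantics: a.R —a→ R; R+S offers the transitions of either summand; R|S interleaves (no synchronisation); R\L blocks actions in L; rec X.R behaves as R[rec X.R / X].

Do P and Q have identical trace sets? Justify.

LTS(P): 4 reachable states
  m0 = b.(b.0 + b.0 + a.a.0) → —b→ m1
  m1 = b.0 + b.0 + a.a.0 → —a→ m2, —b→ m3
  m2 = a.0 → —a→ m3
  m3 = 0 → stopped
LTS(Q): 4 reachable states
  n0 = b.(a.a.0 + (b.0 + b.0)) → —b→ n1
  n1 = a.a.0 + (b.0 + b.0) → —a→ n2, —b→ n3
  n2 = a.0 → —a→ n3
  n3 = 0 → stopped
Coarsest stable partition (strong bisimilarity classes):
  B0 = {m0, n0}
  B1 = {m1, n1}
  B2 = {m3, n3}
  B3 = {m2, n2}
m0 ∈ B0, n0 ∈ B0 → same block
Bisimilar ⇒ trace-equivalent.

traces(P) = traces(Q)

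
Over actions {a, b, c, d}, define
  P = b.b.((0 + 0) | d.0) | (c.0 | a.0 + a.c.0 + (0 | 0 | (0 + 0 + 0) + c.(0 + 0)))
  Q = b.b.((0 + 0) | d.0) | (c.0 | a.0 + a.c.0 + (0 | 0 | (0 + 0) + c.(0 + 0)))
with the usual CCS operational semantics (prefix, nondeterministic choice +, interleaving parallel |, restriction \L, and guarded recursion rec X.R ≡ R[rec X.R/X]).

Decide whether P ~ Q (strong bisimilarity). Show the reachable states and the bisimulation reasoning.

YES

Reachable graph of P (28 states):
  s0 = b.b.((0 + 0) | d.0) | (c.0 | a.0 + a.c.0 + (0 | 0 | (0 + 0 + 0) + c.(0 + 0))) ⊢ —a→ s1, —a→ s2, —b→ s3, —c→ s4, —c→ s5
  s1 = b.b.((0 + 0) | d.0) | (c.0 | 0) ⊢ —b→ s6, —c→ s7
  s2 = b.b.((0 + 0) | d.0) | c.0 ⊢ —b→ s8, —c→ s9
  s3 = b.((0 + 0) | d.0) | (c.0 | a.0 + a.c.0 + (0 | 0 | (0 + 0 + 0) + c.(0 + 0))) ⊢ —a→ s6, —a→ s8, —b→ s10, —c→ s11, —c→ s12
  s4 = b.b.((0 + 0) | d.0) | (0 + 0) ⊢ —b→ s11
  s5 = b.b.((0 + 0) | d.0) | (0 | a.0) ⊢ —a→ s7, —b→ s12
  s6 = b.((0 + 0) | d.0) | (c.0 | 0) ⊢ —b→ s13, —c→ s14
  s7 = b.b.((0 + 0) | d.0) | (0 | 0) ⊢ —b→ s14
  s8 = b.((0 + 0) | d.0) | c.0 ⊢ —b→ s15, —c→ s16
  s9 = b.b.((0 + 0) | d.0) | 0 ⊢ —b→ s16
  s10 = (0 + 0) | d.0 | (c.0 | a.0 + a.c.0 + (0 | 0 | (0 + 0 + 0) + c.(0 + 0))) ⊢ —a→ s13, —a→ s15, —c→ s17, —c→ s18, —d→ s19
  s11 = b.((0 + 0) | d.0) | (0 + 0) ⊢ —b→ s17
  s12 = b.((0 + 0) | d.0) | (0 | a.0) ⊢ —a→ s14, —b→ s18
  s13 = (0 + 0) | d.0 | (c.0 | 0) ⊢ —c→ s20, —d→ s21
  s14 = b.((0 + 0) | d.0) | (0 | 0) ⊢ —b→ s20
  s15 = (0 + 0) | d.0 | c.0 ⊢ —c→ s22, —d→ s23
  s16 = b.((0 + 0) | d.0) | 0 ⊢ —b→ s22
  s17 = (0 + 0) | d.0 | (0 + 0) ⊢ —d→ s24
  s18 = (0 + 0) | d.0 | (0 | a.0) ⊢ —a→ s20, —d→ s25
  s19 = (0 + 0) | 0 | (c.0 | a.0 + a.c.0 + (0 | 0 | (0 + 0 + 0) + c.(0 + 0))) ⊢ —a→ s21, —a→ s23, —c→ s24, —c→ s25
  s20 = (0 + 0) | d.0 | (0 | 0) ⊢ —d→ s26
  s21 = (0 + 0) | 0 | (c.0 | 0) ⊢ —c→ s26
  s22 = (0 + 0) | d.0 | 0 ⊢ —d→ s27
  s23 = (0 + 0) | 0 | c.0 ⊢ —c→ s27
  s24 = (0 + 0) | 0 | (0 + 0) ⊢ ·
  s25 = (0 + 0) | 0 | (0 | a.0) ⊢ —a→ s26
  s26 = (0 + 0) | 0 | (0 | 0) ⊢ ·
  s27 = (0 + 0) | 0 | 0 ⊢ ·
Reachable graph of Q (28 states):
  t0 = b.b.((0 + 0) | d.0) | (c.0 | a.0 + a.c.0 + (0 | 0 | (0 + 0) + c.(0 + 0))) ⊢ —a→ t1, —a→ t2, —b→ t3, —c→ t4, —c→ t5
  t1 = b.b.((0 + 0) | d.0) | (c.0 | 0) ⊢ —b→ t6, —c→ t7
  t2 = b.b.((0 + 0) | d.0) | c.0 ⊢ —b→ t8, —c→ t9
  t3 = b.((0 + 0) | d.0) | (c.0 | a.0 + a.c.0 + (0 | 0 | (0 + 0) + c.(0 + 0))) ⊢ —a→ t6, —a→ t8, —b→ t10, —c→ t11, —c→ t12
  t4 = b.b.((0 + 0) | d.0) | (0 + 0) ⊢ —b→ t11
  t5 = b.b.((0 + 0) | d.0) | (0 | a.0) ⊢ —a→ t7, —b→ t12
  t6 = b.((0 + 0) | d.0) | (c.0 | 0) ⊢ —b→ t13, —c→ t14
  t7 = b.b.((0 + 0) | d.0) | (0 | 0) ⊢ —b→ t14
  t8 = b.((0 + 0) | d.0) | c.0 ⊢ —b→ t15, —c→ t16
  t9 = b.b.((0 + 0) | d.0) | 0 ⊢ —b→ t16
  t10 = (0 + 0) | d.0 | (c.0 | a.0 + a.c.0 + (0 | 0 | (0 + 0) + c.(0 + 0))) ⊢ —a→ t13, —a→ t15, —c→ t17, —c→ t18, —d→ t19
  t11 = b.((0 + 0) | d.0) | (0 + 0) ⊢ —b→ t17
  t12 = b.((0 + 0) | d.0) | (0 | a.0) ⊢ —a→ t14, —b→ t18
  t13 = (0 + 0) | d.0 | (c.0 | 0) ⊢ —c→ t20, —d→ t21
  t14 = b.((0 + 0) | d.0) | (0 | 0) ⊢ —b→ t20
  t15 = (0 + 0) | d.0 | c.0 ⊢ —c→ t22, —d→ t23
  t16 = b.((0 + 0) | d.0) | 0 ⊢ —b→ t22
  t17 = (0 + 0) | d.0 | (0 + 0) ⊢ —d→ t24
  t18 = (0 + 0) | d.0 | (0 | a.0) ⊢ —a→ t20, —d→ t25
  t19 = (0 + 0) | 0 | (c.0 | a.0 + a.c.0 + (0 | 0 | (0 + 0) + c.(0 + 0))) ⊢ —a→ t21, —a→ t23, —c→ t24, —c→ t25
  t20 = (0 + 0) | d.0 | (0 | 0) ⊢ —d→ t26
  t21 = (0 + 0) | 0 | (c.0 | 0) ⊢ —c→ t26
  t22 = (0 + 0) | d.0 | 0 ⊢ —d→ t27
  t23 = (0 + 0) | 0 | c.0 ⊢ —c→ t27
  t24 = (0 + 0) | 0 | (0 + 0) ⊢ ·
  t25 = (0 + 0) | 0 | (0 | a.0) ⊢ —a→ t26
  t26 = (0 + 0) | 0 | (0 | 0) ⊢ ·
  t27 = (0 + 0) | 0 | 0 ⊢ ·
Coarsest stable partition (strong bisimilarity classes):
  B0 = {s0, t0}
  B1 = {s3, t3}
  B2 = {s11, s14, s16, t11, t14, t16}
  B3 = {s17, s20, s22, t17, t20, t22}
  B4 = {s24, s26, s27, t24, t26, t27}
  B5 = {s10, t10}
  B6 = {s13, s15, t13, t15}
  B7 = {s21, s23, t21, t23}
  B8 = {s19, t19}
  B9 = {s25, t25}
  B10 = {s18, t18}
  B11 = {s6, s8, t6, t8}
  B12 = {s12, t12}
  B13 = {s5, t5}
  B14 = {s4, s7, s9, t4, t7, t9}
  B15 = {s1, s2, t1, t2}
s0 ∈ B0, t0 ∈ B0 → same block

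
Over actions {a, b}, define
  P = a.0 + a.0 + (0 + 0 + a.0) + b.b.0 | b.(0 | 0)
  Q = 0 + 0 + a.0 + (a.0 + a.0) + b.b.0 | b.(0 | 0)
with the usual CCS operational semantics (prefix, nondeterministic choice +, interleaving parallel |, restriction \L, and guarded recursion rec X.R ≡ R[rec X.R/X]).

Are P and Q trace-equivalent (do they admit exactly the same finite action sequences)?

Reachable graph of P (7 states):
  u0 = a.0 + a.0 + (0 + 0 + a.0) + b.b.0 | b.(0 | 0) :: ··a··> u1, ··b··> u2, ··b··> u3
  u1 = 0 :: (no moves)
  u2 = b.0 | b.(0 | 0) :: ··b··> u4, ··b··> u5
  u3 = b.b.0 | (0 | 0) :: ··b··> u5
  u4 = 0 | b.(0 | 0) :: ··b··> u6
  u5 = b.0 | (0 | 0) :: ··b··> u6
  u6 = 0 | (0 | 0) :: (no moves)
Reachable graph of Q (7 states):
  v0 = 0 + 0 + a.0 + (a.0 + a.0) + b.b.0 | b.(0 | 0) :: ··a··> v1, ··b··> v2, ··b··> v3
  v1 = 0 :: (no moves)
  v2 = b.0 | b.(0 | 0) :: ··b··> v4, ··b··> v5
  v3 = b.b.0 | (0 | 0) :: ··b··> v5
  v4 = 0 | b.(0 | 0) :: ··b··> v6
  v5 = b.0 | (0 | 0) :: ··b··> v6
  v6 = 0 | (0 | 0) :: (no moves)
Coarsest stable partition (strong bisimilarity classes):
  B0 = {u0, v0}
  B1 = {u1, u6, v1, v6}
  B2 = {u2, u3, v2, v3}
  B3 = {u4, u5, v4, v5}
u0 ∈ B0, v0 ∈ B0 → same block
Bisimilar ⇒ trace-equivalent.

YES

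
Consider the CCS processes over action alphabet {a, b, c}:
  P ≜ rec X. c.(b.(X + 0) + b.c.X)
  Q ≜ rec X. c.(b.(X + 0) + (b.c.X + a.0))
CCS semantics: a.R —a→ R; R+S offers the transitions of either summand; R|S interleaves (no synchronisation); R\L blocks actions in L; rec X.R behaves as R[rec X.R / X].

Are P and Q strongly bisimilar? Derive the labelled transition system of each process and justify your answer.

P's transition system — 4 states:
  p0 = rec X. c.(b.(X + 0) + b.c.X) | —c→ p1
  p1 = b.((rec X. c.(b.(X + 0) + b.c.X)) + 0) + b.c.(rec X. c.(b.(X + 0) + b.c.X)) | —b→ p2, —b→ p3
  p2 = (rec X. c.(b.(X + 0) + b.c.X)) + 0 | —c→ p1
  p3 = c.(rec X. c.(b.(X + 0) + b.c.X)) | —c→ p0
Q's transition system — 5 states:
  q0 = rec X. c.(b.(X + 0) + (b.c.X + a.0)) | —c→ q1
  q1 = b.((rec X. c.(b.(X + 0) + (b.c.X + a.0))) + 0) + (b.c.(rec X. c.(b.(X + 0) + (b.c.X + a.0))) + a.0) | —a→ q2, —b→ q3, —b→ q4
  q2 = 0 | stopped
  q3 = (rec X. c.(b.(X + 0) + (b.c.X + a.0))) + 0 | —c→ q1
  q4 = c.(rec X. c.(b.(X + 0) + (b.c.X + a.0))) | —c→ q0
Partition-refinement fixed point:
  B0 = {p0, p2}
  B1 = {p1}
  B2 = {p3}
  B3 = {q0, q3}
  B4 = {q1}
  B5 = {q2}
  B6 = {q4}
p0 ∈ B0, q0 ∈ B3 → different blocks

not bisimilar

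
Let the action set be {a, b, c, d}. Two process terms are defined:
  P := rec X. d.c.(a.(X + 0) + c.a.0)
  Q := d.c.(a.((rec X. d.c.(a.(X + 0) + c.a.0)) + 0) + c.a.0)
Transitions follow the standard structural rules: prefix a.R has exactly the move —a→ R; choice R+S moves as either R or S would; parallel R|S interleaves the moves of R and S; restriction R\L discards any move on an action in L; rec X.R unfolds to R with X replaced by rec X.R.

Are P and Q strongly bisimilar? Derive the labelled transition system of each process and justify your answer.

bisimilar

LTS(P): 6 reachable states
  m0 = rec X. d.c.(a.(X + 0) + c.a.0) → --d--▸ m1
  m1 = c.(a.((rec X. d.c.(a.(X + 0) + c.a.0)) + 0) + c.a.0) → --c--▸ m2
  m2 = a.((rec X. d.c.(a.(X + 0) + c.a.0)) + 0) + c.a.0 → --a--▸ m3, --c--▸ m4
  m3 = (rec X. d.c.(a.(X + 0) + c.a.0)) + 0 → --d--▸ m1
  m4 = a.0 → --a--▸ m5
  m5 = 0 → deadlocked
LTS(Q): 6 reachable states
  n0 = d.c.(a.((rec X. d.c.(a.(X + 0) + c.a.0)) + 0) + c.a.0) → --d--▸ n1
  n1 = c.(a.((rec X. d.c.(a.(X + 0) + c.a.0)) + 0) + c.a.0) → --c--▸ n2
  n2 = a.((rec X. d.c.(a.(X + 0) + c.a.0)) + 0) + c.a.0 → --a--▸ n3, --c--▸ n4
  n3 = (rec X. d.c.(a.(X + 0) + c.a.0)) + 0 → --d--▸ n1
  n4 = a.0 → --a--▸ n5
  n5 = 0 → deadlocked
Partition-refinement fixed point:
  B0 = {m0, m3, n0, n3}
  B1 = {m1, n1}
  B2 = {m2, n2}
  B3 = {m4, n4}
  B4 = {m5, n5}
m0 ∈ B0, n0 ∈ B0 → same block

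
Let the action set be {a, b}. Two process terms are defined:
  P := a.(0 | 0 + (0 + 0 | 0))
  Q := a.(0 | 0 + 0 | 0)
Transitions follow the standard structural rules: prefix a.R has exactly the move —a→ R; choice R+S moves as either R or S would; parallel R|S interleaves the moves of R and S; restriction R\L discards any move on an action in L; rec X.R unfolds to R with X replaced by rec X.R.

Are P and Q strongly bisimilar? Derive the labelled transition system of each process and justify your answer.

P's transition system — 2 states:
  s0 = a.(0 | 0 + (0 + 0 | 0)) :: --a--▸ s1
  s1 = 0 | 0 + (0 + 0 | 0) :: stopped
Q's transition system — 2 states:
  t0 = a.(0 | 0 + 0 | 0) :: --a--▸ t1
  t1 = 0 | 0 + 0 | 0 :: stopped
Bisimilarity quotient blocks:
  B0 = {s0, t0}
  B1 = {s1, t1}
s0 ∈ B0, t0 ∈ B0 → same block

YES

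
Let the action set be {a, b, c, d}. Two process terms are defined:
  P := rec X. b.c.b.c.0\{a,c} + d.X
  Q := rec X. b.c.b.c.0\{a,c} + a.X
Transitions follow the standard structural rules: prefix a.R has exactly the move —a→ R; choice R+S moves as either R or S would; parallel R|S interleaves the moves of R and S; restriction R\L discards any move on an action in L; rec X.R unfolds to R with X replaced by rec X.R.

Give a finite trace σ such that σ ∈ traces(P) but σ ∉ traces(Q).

LTS(P): 5 reachable states
  m0 = rec X. b.c.b.c.0\{a,c} + d.X | =b=> m1, =d=> m0
  m1 = c.b.c.0\{a,c} | =c=> m2
  m2 = b.c.0\{a,c} | =b=> m3
  m3 = c.0\{a,c} | =c=> m4
  m4 = 0\{a,c} | ∅
LTS(Q): 5 reachable states
  n0 = rec X. b.c.b.c.0\{a,c} + a.X | =a=> n0, =b=> n1
  n1 = c.b.c.0\{a,c} | =c=> n2
  n2 = b.c.0\{a,c} | =b=> n3
  n3 = c.0\{a,c} | =c=> n4
  n4 = 0\{a,c} | ∅
Executing d from P (initial set {m0}):
  step 1 (d): {m0}
  P completes σ.
Executing d from Q (initial set {n0}):
  step 1 (d): ∅ (Q stuck)

d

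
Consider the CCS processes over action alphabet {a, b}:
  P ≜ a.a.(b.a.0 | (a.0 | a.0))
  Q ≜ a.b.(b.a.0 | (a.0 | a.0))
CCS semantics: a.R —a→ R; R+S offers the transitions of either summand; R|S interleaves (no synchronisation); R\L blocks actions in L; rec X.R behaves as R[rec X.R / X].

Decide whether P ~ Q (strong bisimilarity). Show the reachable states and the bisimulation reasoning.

Reachable graph of P (14 states):
  p0 = a.a.(b.a.0 | (a.0 | a.0)) has moves --a--▸ p1
  p1 = a.(b.a.0 | (a.0 | a.0)) has moves --a--▸ p2
  p2 = b.a.0 | (a.0 | a.0) has moves --a--▸ p3, --a--▸ p4, --b--▸ p5
  p3 = b.a.0 | (0 | a.0) has moves --a--▸ p6, --b--▸ p7
  p4 = b.a.0 | (a.0 | 0) has moves --a--▸ p6, --b--▸ p8
  p5 = a.0 | (a.0 | a.0) has moves --a--▸ p7, --a--▸ p8, --a--▸ p9
  p6 = b.a.0 | (0 | 0) has moves --b--▸ p10
  p7 = a.0 | (0 | a.0) has moves --a--▸ p10, --a--▸ p11
  p8 = a.0 | (a.0 | 0) has moves --a--▸ p10, --a--▸ p12
  p9 = 0 | (a.0 | a.0) has moves --a--▸ p11, --a--▸ p12
  p10 = a.0 | (0 | 0) has moves --a--▸ p13
  p11 = 0 | (0 | a.0) has moves --a--▸ p13
  p12 = 0 | (a.0 | 0) has moves --a--▸ p13
  p13 = 0 | (0 | 0) has moves ·
Reachable graph of Q (14 states):
  q0 = a.b.(b.a.0 | (a.0 | a.0)) has moves --a--▸ q1
  q1 = b.(b.a.0 | (a.0 | a.0)) has moves --b--▸ q2
  q2 = b.a.0 | (a.0 | a.0) has moves --a--▸ q3, --a--▸ q4, --b--▸ q5
  q3 = b.a.0 | (0 | a.0) has moves --a--▸ q6, --b--▸ q7
  q4 = b.a.0 | (a.0 | 0) has moves --a--▸ q6, --b--▸ q8
  q5 = a.0 | (a.0 | a.0) has moves --a--▸ q7, --a--▸ q8, --a--▸ q9
  q6 = b.a.0 | (0 | 0) has moves --b--▸ q10
  q7 = a.0 | (0 | a.0) has moves --a--▸ q10, --a--▸ q11
  q8 = a.0 | (a.0 | 0) has moves --a--▸ q10, --a--▸ q12
  q9 = 0 | (a.0 | a.0) has moves --a--▸ q11, --a--▸ q12
  q10 = a.0 | (0 | 0) has moves --a--▸ q13
  q11 = 0 | (0 | a.0) has moves --a--▸ q13
  q12 = 0 | (a.0 | 0) has moves --a--▸ q13
  q13 = 0 | (0 | 0) has moves ·
Coarsest stable partition (strong bisimilarity classes):
  B0 = {p0}
  B1 = {p1}
  B2 = {p2, q2}
  B3 = {p3, p4, q3, q4}
  B4 = {p7, p8, p9, q7, q8, q9}
  B5 = {p10, p11, p12, q10, q11, q12}
  B6 = {p13, q13}
  B7 = {p6, q6}
  B8 = {p5, q5}
  B9 = {q0}
  B10 = {q1}
p0 ∈ B0, q0 ∈ B9 → different blocks

NO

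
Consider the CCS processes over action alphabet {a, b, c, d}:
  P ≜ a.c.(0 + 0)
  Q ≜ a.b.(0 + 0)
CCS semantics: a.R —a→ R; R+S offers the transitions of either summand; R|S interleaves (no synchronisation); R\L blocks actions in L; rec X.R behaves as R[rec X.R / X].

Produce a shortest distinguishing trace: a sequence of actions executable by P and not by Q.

LTS(P): 3 reachable states
  p0 = a.c.(0 + 0) | -a-> p1
  p1 = c.(0 + 0) | -c-> p2
  p2 = 0 + 0 | (no moves)
LTS(Q): 3 reachable states
  q0 = a.b.(0 + 0) | -a-> q1
  q1 = b.(0 + 0) | -b-> q2
  q2 = 0 + 0 | (no moves)
Run σ = ⟨ac⟩ on P: start {p0}
  step 1 (a): {p1}
  step 2 (c): {p2}
  P completes σ.
Run σ = ⟨ac⟩ on Q: start {q0}
  step 1 (a): {q1}
  step 2 (c): ∅  — Q cannot continue

ac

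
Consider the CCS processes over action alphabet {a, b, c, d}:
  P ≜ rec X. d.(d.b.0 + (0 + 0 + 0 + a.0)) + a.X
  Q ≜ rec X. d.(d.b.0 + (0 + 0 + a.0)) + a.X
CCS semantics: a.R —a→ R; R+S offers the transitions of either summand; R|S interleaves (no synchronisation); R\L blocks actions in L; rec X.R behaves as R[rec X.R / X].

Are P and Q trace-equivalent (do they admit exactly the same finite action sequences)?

P's transition system — 4 states:
  s0 = rec X. d.(d.b.0 + (0 + 0 + 0 + a.0)) + a.X → -a-> s0, -d-> s1
  s1 = d.b.0 + (0 + 0 + 0 + a.0) → -a-> s2, -d-> s3
  s2 = 0 → (no moves)
  s3 = b.0 → -b-> s2
Q's transition system — 4 states:
  t0 = rec X. d.(d.b.0 + (0 + 0 + a.0)) + a.X → -a-> t0, -d-> t1
  t1 = d.b.0 + (0 + 0 + a.0) → -a-> t2, -d-> t3
  t2 = 0 → (no moves)
  t3 = b.0 → -b-> t2
Coarsest stable partition (strong bisimilarity classes):
  B0 = {s0, t0}
  B1 = {s1, t1}
  B2 = {s2, t2}
  B3 = {s3, t3}
s0 ∈ B0, t0 ∈ B0 → same block
Bisimilar ⇒ trace-equivalent.

trace-equivalent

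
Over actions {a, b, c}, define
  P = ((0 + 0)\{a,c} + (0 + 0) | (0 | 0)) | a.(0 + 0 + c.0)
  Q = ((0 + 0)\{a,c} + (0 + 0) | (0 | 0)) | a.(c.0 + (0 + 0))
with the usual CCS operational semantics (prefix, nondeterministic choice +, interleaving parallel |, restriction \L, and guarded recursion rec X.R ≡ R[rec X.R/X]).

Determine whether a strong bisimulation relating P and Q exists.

bisimilar

P's transition system — 3 states:
  u0 = ((0 + 0)\{a,c} + (0 + 0) | (0 | 0)) | a.(0 + 0 + c.0) ⊢ --a--▸ u1
  u1 = ((0 + 0)\{a,c} + (0 + 0) | (0 | 0)) | (0 + 0 + c.0) ⊢ --c--▸ u2
  u2 = ((0 + 0)\{a,c} + (0 + 0) | (0 | 0)) | 0 ⊢ deadlocked
Q's transition system — 3 states:
  v0 = ((0 + 0)\{a,c} + (0 + 0) | (0 | 0)) | a.(c.0 + (0 + 0)) ⊢ --a--▸ v1
  v1 = ((0 + 0)\{a,c} + (0 + 0) | (0 | 0)) | (c.0 + (0 + 0)) ⊢ --c--▸ v2
  v2 = ((0 + 0)\{a,c} + (0 + 0) | (0 | 0)) | 0 ⊢ deadlocked
Bisimilarity quotient blocks:
  B0 = {u0, v0}
  B1 = {u1, v1}
  B2 = {u2, v2}
u0 ∈ B0, v0 ∈ B0 → same block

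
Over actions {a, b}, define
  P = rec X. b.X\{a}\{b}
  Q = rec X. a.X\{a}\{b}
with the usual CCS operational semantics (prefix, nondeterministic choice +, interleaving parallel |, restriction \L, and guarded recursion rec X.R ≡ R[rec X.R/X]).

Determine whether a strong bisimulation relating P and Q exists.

P ≁ Q

Reachable graph of P (2 states):
  p0 = rec X. b.X\{a}\{b} → —b→ p1
  p1 = (rec X. b.X\{a}\{b})\{a}\{b} → stopped
Reachable graph of Q (2 states):
  q0 = rec X. a.X\{a}\{b} → —a→ q1
  q1 = (rec X. a.X\{a}\{b})\{a}\{b} → stopped
Partition-refinement fixed point:
  B0 = {p0}
  B1 = {p1, q1}
  B2 = {q0}
p0 ∈ B0, q0 ∈ B2 → different blocks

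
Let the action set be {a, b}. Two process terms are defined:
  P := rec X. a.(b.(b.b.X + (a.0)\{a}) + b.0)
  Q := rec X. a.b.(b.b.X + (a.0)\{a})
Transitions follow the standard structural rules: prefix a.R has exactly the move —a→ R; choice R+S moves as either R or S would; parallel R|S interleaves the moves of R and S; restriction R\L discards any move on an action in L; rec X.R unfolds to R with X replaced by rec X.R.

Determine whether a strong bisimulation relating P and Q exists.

P ≁ Q

P's transition system — 5 states:
  m0 = rec X. a.(b.(b.b.X + (a.0)\{a}) + b.0) ⊢ -a-> m1
  m1 = b.(b.b.(rec X. a.(b.(b.b.X + (a.0)\{a}) + b.0)) + (a.0)\{a}) + b.0 ⊢ -b-> m2, -b-> m3
  m2 = 0 ⊢ (no moves)
  m3 = b.b.(rec X. a.(b.(b.b.X + (a.0)\{a}) + b.0)) + (a.0)\{a} ⊢ -b-> m4
  m4 = b.(rec X. a.(b.(b.b.X + (a.0)\{a}) + b.0)) ⊢ -b-> m0
Q's transition system — 4 states:
  n0 = rec X. a.b.(b.b.X + (a.0)\{a}) ⊢ -a-> n1
  n1 = b.(b.b.(rec X. a.b.(b.b.X + (a.0)\{a})) + (a.0)\{a}) ⊢ -b-> n2
  n2 = b.b.(rec X. a.b.(b.b.X + (a.0)\{a})) + (a.0)\{a} ⊢ -b-> n3
  n3 = b.(rec X. a.b.(b.b.X + (a.0)\{a})) ⊢ -b-> n0
Partition-refinement fixed point:
  B0 = {m0}
  B1 = {m1}
  B2 = {m2}
  B3 = {m3}
  B4 = {m4}
  B5 = {n0}
  B6 = {n1}
  B7 = {n2}
  B8 = {n3}
m0 ∈ B0, n0 ∈ B5 → different blocks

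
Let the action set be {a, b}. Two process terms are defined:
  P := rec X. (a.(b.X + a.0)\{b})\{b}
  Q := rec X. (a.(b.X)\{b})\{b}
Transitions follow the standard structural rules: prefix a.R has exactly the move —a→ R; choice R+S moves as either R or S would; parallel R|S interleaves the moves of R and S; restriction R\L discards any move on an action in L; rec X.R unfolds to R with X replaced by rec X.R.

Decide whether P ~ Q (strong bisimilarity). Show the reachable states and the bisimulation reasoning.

NO

P's transition system — 3 states:
  s0 = rec X. (a.(b.X + a.0)\{b})\{b} has moves -a-> s1
  s1 = (b.(rec X. (a.(b.X + a.0)\{b})\{b}) + a.0)\{b}\{b} has moves -a-> s2
  s2 = 0\{b}\{b} has moves ∅
Q's transition system — 2 states:
  t0 = rec X. (a.(b.X)\{b})\{b} has moves -a-> t1
  t1 = (b.(rec X. (a.(b.X)\{b})\{b}))\{b}\{b} has moves ∅
Bisimilarity quotient blocks:
  B0 = {s0}
  B1 = {s1, t0}
  B2 = {s2, t1}
s0 ∈ B0, t0 ∈ B1 → different blocks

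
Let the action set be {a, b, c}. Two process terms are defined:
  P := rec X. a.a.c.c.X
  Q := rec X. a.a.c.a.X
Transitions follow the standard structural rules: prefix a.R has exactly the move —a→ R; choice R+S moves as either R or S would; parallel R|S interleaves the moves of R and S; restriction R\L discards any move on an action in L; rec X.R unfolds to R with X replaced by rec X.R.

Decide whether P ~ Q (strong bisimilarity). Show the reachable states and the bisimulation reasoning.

LTS(P): 4 reachable states
  s0 = rec X. a.a.c.c.X has moves =a=> s1
  s1 = a.c.c.(rec X. a.a.c.c.X) has moves =a=> s2
  s2 = c.c.(rec X. a.a.c.c.X) has moves =c=> s3
  s3 = c.(rec X. a.a.c.c.X) has moves =c=> s0
LTS(Q): 4 reachable states
  t0 = rec X. a.a.c.a.X has moves =a=> t1
  t1 = a.c.a.(rec X. a.a.c.a.X) has moves =a=> t2
  t2 = c.a.(rec X. a.a.c.a.X) has moves =c=> t3
  t3 = a.(rec X. a.a.c.a.X) has moves =a=> t0
Bisimilarity quotient blocks:
  B0 = {s0}
  B1 = {s1}
  B2 = {s2}
  B3 = {s3}
  B4 = {t0}
  B5 = {t1}
  B6 = {t2}
  B7 = {t3}
s0 ∈ B0, t0 ∈ B4 → different blocks

P ≁ Q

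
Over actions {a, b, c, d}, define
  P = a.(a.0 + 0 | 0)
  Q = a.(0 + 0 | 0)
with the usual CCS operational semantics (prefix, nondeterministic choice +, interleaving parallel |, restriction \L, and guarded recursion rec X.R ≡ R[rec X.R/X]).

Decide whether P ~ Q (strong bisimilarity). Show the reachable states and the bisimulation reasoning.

P ≁ Q

P's transition system — 3 states:
  m0 = a.(a.0 + 0 | 0) | --a--▸ m1
  m1 = a.0 + 0 | 0 | --a--▸ m2
  m2 = 0 | ∅
Q's transition system — 2 states:
  n0 = a.(0 + 0 | 0) | --a--▸ n1
  n1 = 0 + 0 | 0 | ∅
Coarsest stable partition (strong bisimilarity classes):
  B0 = {m0}
  B1 = {m1, n0}
  B2 = {m2, n1}
m0 ∈ B0, n0 ∈ B1 → different blocks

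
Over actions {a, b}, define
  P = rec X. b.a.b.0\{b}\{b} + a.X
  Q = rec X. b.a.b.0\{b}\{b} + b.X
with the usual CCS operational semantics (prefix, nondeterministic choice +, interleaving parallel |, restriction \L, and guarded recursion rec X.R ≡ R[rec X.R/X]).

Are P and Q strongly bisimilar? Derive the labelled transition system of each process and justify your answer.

LTS(P): 4 reachable states
  u0 = rec X. b.a.b.0\{b}\{b} + a.X ⊢ ··a··> u0, ··b··> u1
  u1 = a.b.0\{b}\{b} ⊢ ··a··> u2
  u2 = b.0\{b}\{b} ⊢ ··b··> u3
  u3 = 0\{b}\{b} ⊢ deadlocked
LTS(Q): 4 reachable states
  v0 = rec X. b.a.b.0\{b}\{b} + b.X ⊢ ··b··> v0, ··b··> v1
  v1 = a.b.0\{b}\{b} ⊢ ··a··> v2
  v2 = b.0\{b}\{b} ⊢ ··b··> v3
  v3 = 0\{b}\{b} ⊢ deadlocked
Bisimilarity quotient blocks:
  B0 = {u0}
  B1 = {u1, v1}
  B2 = {u2, v2}
  B3 = {u3, v3}
  B4 = {v0}
u0 ∈ B0, v0 ∈ B4 → different blocks

P ≁ Q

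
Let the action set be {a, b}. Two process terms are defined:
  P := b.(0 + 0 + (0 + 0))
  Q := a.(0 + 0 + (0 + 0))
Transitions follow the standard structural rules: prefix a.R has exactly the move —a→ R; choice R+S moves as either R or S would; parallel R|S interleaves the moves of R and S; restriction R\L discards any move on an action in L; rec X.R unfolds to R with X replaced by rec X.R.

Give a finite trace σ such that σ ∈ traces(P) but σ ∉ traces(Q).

b

Reachable graph of P (2 states):
  p0 = b.(0 + 0 + (0 + 0)) | =b=> p1
  p1 = 0 + 0 + (0 + 0) | deadlocked
Reachable graph of Q (2 states):
  q0 = a.(0 + 0 + (0 + 0)) | =a=> q1
  q1 = 0 + 0 + (0 + 0) | deadlocked
Trace ⟨b⟩ through P, begin at {p0}:
  step 1 (b): {p1}
  P completes σ.
Trace ⟨b⟩ through Q, begin at {q0}:
  step 1 (b): ∅  — Q cannot continue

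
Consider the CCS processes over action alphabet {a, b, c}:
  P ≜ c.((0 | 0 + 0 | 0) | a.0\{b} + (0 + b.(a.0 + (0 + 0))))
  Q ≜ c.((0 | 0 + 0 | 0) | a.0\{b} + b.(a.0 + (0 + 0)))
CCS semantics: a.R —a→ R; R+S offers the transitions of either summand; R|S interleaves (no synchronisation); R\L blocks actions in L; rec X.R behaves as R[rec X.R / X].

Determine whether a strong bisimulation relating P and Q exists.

P's transition system — 5 states:
  m0 = c.((0 | 0 + 0 | 0) | a.0\{b} + (0 + b.(a.0 + (0 + 0)))) has moves ··c··> m1
  m1 = (0 | 0 + 0 | 0) | a.0\{b} + (0 + b.(a.0 + (0 + 0))) has moves ··a··> m2, ··b··> m3
  m2 = (0 | 0 + 0 | 0) | 0\{b} has moves (no moves)
  m3 = a.0 + (0 + 0) has moves ··a··> m4
  m4 = 0 has moves (no moves)
Q's transition system — 5 states:
  n0 = c.((0 | 0 + 0 | 0) | a.0\{b} + b.(a.0 + (0 + 0))) has moves ··c··> n1
  n1 = (0 | 0 + 0 | 0) | a.0\{b} + b.(a.0 + (0 + 0)) has moves ··a··> n2, ··b··> n3
  n2 = (0 | 0 + 0 | 0) | 0\{b} has moves (no moves)
  n3 = a.0 + (0 + 0) has moves ··a··> n4
  n4 = 0 has moves (no moves)
Coarsest stable partition (strong bisimilarity classes):
  B0 = {m0, n0}
  B1 = {m1, n1}
  B2 = {m2, m4, n2, n4}
  B3 = {m3, n3}
m0 ∈ B0, n0 ∈ B0 → same block

bisimilar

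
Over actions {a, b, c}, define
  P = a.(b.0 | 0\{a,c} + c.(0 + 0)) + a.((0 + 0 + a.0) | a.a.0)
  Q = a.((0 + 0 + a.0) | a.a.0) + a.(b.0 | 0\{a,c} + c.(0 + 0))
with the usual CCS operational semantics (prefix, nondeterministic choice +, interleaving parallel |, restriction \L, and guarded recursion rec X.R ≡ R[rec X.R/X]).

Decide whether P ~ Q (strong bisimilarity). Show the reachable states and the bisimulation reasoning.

bisimilar

Reachable graph of P (10 states):
  m0 = a.(b.0 | 0\{a,c} + c.(0 + 0)) + a.((0 + 0 + a.0) | a.a.0) :: =a=> m1, =a=> m2
  m1 = (0 + 0 + a.0) | a.a.0 :: =a=> m3, =a=> m4
  m2 = b.0 | 0\{a,c} + c.(0 + 0) :: =b=> m5, =c=> m6
  m3 = (0 + 0 + a.0) | a.0 :: =a=> m7, =a=> m8
  m4 = 0 | a.a.0 :: =a=> m8
  m5 = 0 | 0\{a,c} :: ·
  m6 = 0 + 0 :: ·
  m7 = (0 + 0 + a.0) | 0 :: =a=> m9
  m8 = 0 | a.0 :: =a=> m9
  m9 = 0 | 0 :: ·
Reachable graph of Q (10 states):
  n0 = a.((0 + 0 + a.0) | a.a.0) + a.(b.0 | 0\{a,c} + c.(0 + 0)) :: =a=> n1, =a=> n2
  n1 = (0 + 0 + a.0) | a.a.0 :: =a=> n3, =a=> n4
  n2 = b.0 | 0\{a,c} + c.(0 + 0) :: =b=> n5, =c=> n6
  n3 = (0 + 0 + a.0) | a.0 :: =a=> n7, =a=> n8
  n4 = 0 | a.a.0 :: =a=> n8
  n5 = 0 | 0\{a,c} :: ·
  n6 = 0 + 0 :: ·
  n7 = (0 + 0 + a.0) | 0 :: =a=> n9
  n8 = 0 | a.0 :: =a=> n9
  n9 = 0 | 0 :: ·
Bisimilarity quotient blocks:
  B0 = {m0, n0}
  B1 = {m2, n2}
  B2 = {m5, m6, m9, n5, n6, n9}
  B3 = {m1, n1}
  B4 = {m3, m4, n3, n4}
  B5 = {m7, m8, n7, n8}
m0 ∈ B0, n0 ∈ B0 → same block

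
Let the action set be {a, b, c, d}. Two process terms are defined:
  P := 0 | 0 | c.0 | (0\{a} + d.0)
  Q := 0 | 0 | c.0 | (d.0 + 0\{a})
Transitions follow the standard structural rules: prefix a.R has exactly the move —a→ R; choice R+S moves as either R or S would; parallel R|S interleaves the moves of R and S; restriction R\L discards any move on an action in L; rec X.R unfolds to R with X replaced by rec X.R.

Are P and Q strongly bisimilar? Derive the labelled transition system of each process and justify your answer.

P's transition system — 4 states:
  u0 = 0 | 0 | c.0 | (0\{a} + d.0) | —c→ u1, —d→ u2
  u1 = 0 | 0 | 0 | (0\{a} + d.0) | —d→ u3
  u2 = 0 | 0 | c.0 | 0 | —c→ u3
  u3 = 0 | 0 | 0 | 0 | (no moves)
Q's transition system — 4 states:
  v0 = 0 | 0 | c.0 | (d.0 + 0\{a}) | —c→ v1, —d→ v2
  v1 = 0 | 0 | 0 | (d.0 + 0\{a}) | —d→ v3
  v2 = 0 | 0 | c.0 | 0 | —c→ v3
  v3 = 0 | 0 | 0 | 0 | (no moves)
Partition-refinement fixed point:
  B0 = {u0, v0}
  B1 = {u2, v2}
  B2 = {u3, v3}
  B3 = {u1, v1}
u0 ∈ B0, v0 ∈ B0 → same block

bisimilar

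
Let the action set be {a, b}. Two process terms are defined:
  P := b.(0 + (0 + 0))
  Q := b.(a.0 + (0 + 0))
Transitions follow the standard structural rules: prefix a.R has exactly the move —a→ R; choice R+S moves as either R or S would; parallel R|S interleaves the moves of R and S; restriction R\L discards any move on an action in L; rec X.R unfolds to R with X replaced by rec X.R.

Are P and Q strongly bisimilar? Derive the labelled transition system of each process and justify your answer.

LTS(P): 2 reachable states
  p0 = b.(0 + (0 + 0)) | —b→ p1
  p1 = 0 + (0 + 0) | stopped
LTS(Q): 3 reachable states
  q0 = b.(a.0 + (0 + 0)) | —b→ q1
  q1 = a.0 + (0 + 0) | —a→ q2
  q2 = 0 | stopped
Coarsest stable partition (strong bisimilarity classes):
  B0 = {p0}
  B1 = {p1, q2}
  B2 = {q0}
  B3 = {q1}
p0 ∈ B0, q0 ∈ B2 → different blocks

not bisimilar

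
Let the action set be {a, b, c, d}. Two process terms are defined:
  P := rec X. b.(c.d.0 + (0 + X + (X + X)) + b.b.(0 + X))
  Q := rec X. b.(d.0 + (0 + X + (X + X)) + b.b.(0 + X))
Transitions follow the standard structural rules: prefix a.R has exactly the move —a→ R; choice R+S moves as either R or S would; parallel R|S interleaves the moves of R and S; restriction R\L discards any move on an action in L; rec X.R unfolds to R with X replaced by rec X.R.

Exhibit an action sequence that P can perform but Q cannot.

bc

LTS(P): 6 reachable states
  s0 = rec X. b.(c.d.0 + (0 + X + (X + X)) + b.b.(0 + X)) ⊢ -b-> s1
  s1 = c.d.0 + (0 + (rec X. b.(c.d.0 + (0 + X + (X + X)) + b.b.(0 + X))) + ((rec X. b.(c.d.0 + (0 + X + (X + X)) + b.b.(0 + X))) + (rec X. b.(c.d.0 + (0 + X + (X + X)) + b.b.(0 + X))))) + b.b.(0 + (rec X. b.(c.d.0 + (0 + X + (X + X)) + b.b.(0 + X)))) ⊢ -b-> s1, -b-> s2, -c-> s3
  s2 = b.(0 + (rec X. b.(c.d.0 + (0 + X + (X + X)) + b.b.(0 + X)))) ⊢ -b-> s4
  s3 = d.0 ⊢ -d-> s5
  s4 = 0 + (rec X. b.(c.d.0 + (0 + X + (X + X)) + b.b.(0 + X))) ⊢ -b-> s1
  s5 = 0 ⊢ ∅
LTS(Q): 5 reachable states
  t0 = rec X. b.(d.0 + (0 + X + (X + X)) + b.b.(0 + X)) ⊢ -b-> t1
  t1 = d.0 + (0 + (rec X. b.(d.0 + (0 + X + (X + X)) + b.b.(0 + X))) + ((rec X. b.(d.0 + (0 + X + (X + X)) + b.b.(0 + X))) + (rec X. b.(d.0 + (0 + X + (X + X)) + b.b.(0 + X))))) + b.b.(0 + (rec X. b.(d.0 + (0 + X + (X + X)) + b.b.(0 + X)))) ⊢ -b-> t1, -b-> t2, -d-> t3
  t2 = b.(0 + (rec X. b.(d.0 + (0 + X + (X + X)) + b.b.(0 + X)))) ⊢ -b-> t4
  t3 = 0 ⊢ ∅
  t4 = 0 + (rec X. b.(d.0 + (0 + X + (X + X)) + b.b.(0 + X))) ⊢ -b-> t1
Trace ⟨bc⟩ through P, begin at {s0}:
  after b @ step 1: {s1}
  after c @ step 2: {s3}
  ✓ P
Trace ⟨bc⟩ through Q, begin at {t0}:
  after b @ step 1: {t1}
  after c @ step 2: no successor for Q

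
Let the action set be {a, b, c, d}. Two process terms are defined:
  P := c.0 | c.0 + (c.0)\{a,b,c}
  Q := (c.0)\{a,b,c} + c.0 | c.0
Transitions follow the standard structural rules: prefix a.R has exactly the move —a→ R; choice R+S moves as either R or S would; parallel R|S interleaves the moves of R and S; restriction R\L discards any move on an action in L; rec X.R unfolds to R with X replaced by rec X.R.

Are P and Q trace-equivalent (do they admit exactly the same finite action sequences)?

P's transition system — 4 states:
  s0 = c.0 | c.0 + (c.0)\{a,b,c} :: =c=> s1, =c=> s2
  s1 = 0 | c.0 :: =c=> s3
  s2 = c.0 | 0 :: =c=> s3
  s3 = 0 | 0 :: stopped
Q's transition system — 4 states:
  t0 = (c.0)\{a,b,c} + c.0 | c.0 :: =c=> t1, =c=> t2
  t1 = 0 | c.0 :: =c=> t3
  t2 = c.0 | 0 :: =c=> t3
  t3 = 0 | 0 :: stopped
Coarsest stable partition (strong bisimilarity classes):
  B0 = {s0, t0}
  B1 = {s1, s2, t1, t2}
  B2 = {s3, t3}
s0 ∈ B0, t0 ∈ B0 → same block
Bisimilar ⇒ trace-equivalent.

trace-equivalent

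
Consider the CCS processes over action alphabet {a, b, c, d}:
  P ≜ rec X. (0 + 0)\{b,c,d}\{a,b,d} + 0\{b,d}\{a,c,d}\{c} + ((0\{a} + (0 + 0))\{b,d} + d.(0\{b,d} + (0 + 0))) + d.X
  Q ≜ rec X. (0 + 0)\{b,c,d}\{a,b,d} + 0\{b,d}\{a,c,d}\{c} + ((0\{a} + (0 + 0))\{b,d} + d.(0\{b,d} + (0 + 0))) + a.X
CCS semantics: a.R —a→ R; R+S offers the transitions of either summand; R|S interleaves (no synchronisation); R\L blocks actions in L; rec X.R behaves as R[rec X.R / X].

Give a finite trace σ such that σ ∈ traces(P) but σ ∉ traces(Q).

P's transition system — 2 states:
  m0 = rec X. (0 + 0)\{b,c,d}\{a,b,d} + 0\{b,d}\{a,c,d}\{c} + ((0\{a} + (0 + 0))\{b,d} + d.(0\{b,d} + (0 + 0))) + d.X ⊢ -d-> m0, -d-> m1
  m1 = 0\{b,d} + (0 + 0) ⊢ stopped
Q's transition system — 2 states:
  n0 = rec X. (0 + 0)\{b,c,d}\{a,b,d} + 0\{b,d}\{a,c,d}\{c} + ((0\{a} + (0 + 0))\{b,d} + d.(0\{b,d} + (0 + 0))) + a.X ⊢ -a-> n0, -d-> n1
  n1 = 0\{b,d} + (0 + 0) ⊢ stopped
Trace ⟨dd⟩ through P, begin at {m0}:
  after d @ step 1: {m0, m1}
  after d @ step 2: {m0, m1}
  — P admits the full trace.
Trace ⟨dd⟩ through Q, begin at {n0}:
  after d @ step 1: {n1}
  after d @ step 2: no successor for Q

dd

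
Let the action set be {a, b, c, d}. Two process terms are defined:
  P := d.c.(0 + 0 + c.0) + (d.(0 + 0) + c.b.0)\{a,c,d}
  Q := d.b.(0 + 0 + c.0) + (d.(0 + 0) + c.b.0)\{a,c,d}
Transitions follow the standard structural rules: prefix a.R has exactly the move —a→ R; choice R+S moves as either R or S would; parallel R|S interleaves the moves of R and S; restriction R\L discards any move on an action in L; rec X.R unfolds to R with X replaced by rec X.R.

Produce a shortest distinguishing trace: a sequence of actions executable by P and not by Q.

P's transition system — 4 states:
  s0 = d.c.(0 + 0 + c.0) + (d.(0 + 0) + c.b.0)\{a,c,d} ⊢ --d--▸ s1
  s1 = c.(0 + 0 + c.0) ⊢ --c--▸ s2
  s2 = 0 + 0 + c.0 ⊢ --c--▸ s3
  s3 = 0 ⊢ (no moves)
Q's transition system — 4 states:
  t0 = d.b.(0 + 0 + c.0) + (d.(0 + 0) + c.b.0)\{a,c,d} ⊢ --d--▸ t1
  t1 = b.(0 + 0 + c.0) ⊢ --b--▸ t2
  t2 = 0 + 0 + c.0 ⊢ --c--▸ t3
  t3 = 0 ⊢ (no moves)
Executing dc from P (initial set {s0}):
  step 1 (d): {s1}
  step 2 (c): {s2}
  ✓ P
Executing dc from Q (initial set {t0}):
  step 1 (d): {t1}
  step 2 (c): ∅ (Q stuck)

dc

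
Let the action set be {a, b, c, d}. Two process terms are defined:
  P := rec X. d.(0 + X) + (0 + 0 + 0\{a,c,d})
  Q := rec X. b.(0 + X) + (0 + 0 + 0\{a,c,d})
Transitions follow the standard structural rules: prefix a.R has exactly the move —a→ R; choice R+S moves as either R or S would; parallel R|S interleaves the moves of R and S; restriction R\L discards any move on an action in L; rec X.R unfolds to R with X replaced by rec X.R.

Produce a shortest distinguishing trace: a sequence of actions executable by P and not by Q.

P's transition system — 2 states:
  u0 = rec X. d.(0 + X) + (0 + 0 + 0\{a,c,d}) ⊢ ··d··> u1
  u1 = 0 + (rec X. d.(0 + X) + (0 + 0 + 0\{a,c,d})) ⊢ ··d··> u1
Q's transition system — 2 states:
  v0 = rec X. b.(0 + X) + (0 + 0 + 0\{a,c,d}) ⊢ ··b··> v1
  v1 = 0 + (rec X. b.(0 + X) + (0 + 0 + 0\{a,c,d})) ⊢ ··b··> v1
Run σ = ⟨d⟩ on P: start {u0}
  after d @ step 1: {u1}
  ✓ P
Run σ = ⟨d⟩ on Q: start {v0}
  after d @ step 1: no successor for Q

d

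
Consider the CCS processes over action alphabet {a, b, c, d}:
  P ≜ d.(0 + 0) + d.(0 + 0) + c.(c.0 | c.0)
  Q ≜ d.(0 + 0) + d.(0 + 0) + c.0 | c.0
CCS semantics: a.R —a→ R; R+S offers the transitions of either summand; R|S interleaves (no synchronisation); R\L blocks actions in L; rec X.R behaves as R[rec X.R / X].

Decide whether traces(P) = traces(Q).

LTS(P): 6 reachable states
  m0 = d.(0 + 0) + d.(0 + 0) + c.(c.0 | c.0) has moves =c=> m1, =d=> m2
  m1 = c.0 | c.0 has moves =c=> m3, =c=> m4
  m2 = 0 + 0 has moves deadlocked
  m3 = 0 | c.0 has moves =c=> m5
  m4 = c.0 | 0 has moves =c=> m5
  m5 = 0 | 0 has moves deadlocked
LTS(Q): 5 reachable states
  n0 = d.(0 + 0) + d.(0 + 0) + c.0 | c.0 has moves =c=> n1, =c=> n2, =d=> n3
  n1 = 0 | c.0 has moves =c=> n4
  n2 = c.0 | 0 has moves =c=> n4
  n3 = 0 + 0 has moves deadlocked
  n4 = 0 | 0 has moves deadlocked
Run σ = ⟨ccc⟩ on P: start {m0}
  step 1 (c): {m1}
  step 2 (c): {m3, m4}
  step 3 (c): {m5}
  P completes σ.
Run σ = ⟨ccc⟩ on Q: start {n0}
  step 1 (c): {n1, n2}
  step 2 (c): {n4}
  step 3 (c): ∅  — Q cannot continue

trace-distinct — witness ⟨ccc⟩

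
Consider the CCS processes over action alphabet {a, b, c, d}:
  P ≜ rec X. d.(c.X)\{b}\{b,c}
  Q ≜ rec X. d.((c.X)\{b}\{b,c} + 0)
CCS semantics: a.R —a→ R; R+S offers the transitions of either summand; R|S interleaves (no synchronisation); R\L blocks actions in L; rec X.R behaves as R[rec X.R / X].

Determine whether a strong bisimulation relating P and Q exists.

bisimilar

P's transition system — 2 states:
  m0 = rec X. d.(c.X)\{b}\{b,c} :: --d--▸ m1
  m1 = (c.(rec X. d.(c.X)\{b}\{b,c}))\{b}\{b,c} :: ∅
Q's transition system — 2 states:
  n0 = rec X. d.((c.X)\{b}\{b,c} + 0) :: --d--▸ n1
  n1 = (c.(rec X. d.((c.X)\{b}\{b,c} + 0)))\{b}\{b,c} + 0 :: ∅
Coarsest stable partition (strong bisimilarity classes):
  B0 = {m0, n0}
  B1 = {m1, n1}
m0 ∈ B0, n0 ∈ B0 → same block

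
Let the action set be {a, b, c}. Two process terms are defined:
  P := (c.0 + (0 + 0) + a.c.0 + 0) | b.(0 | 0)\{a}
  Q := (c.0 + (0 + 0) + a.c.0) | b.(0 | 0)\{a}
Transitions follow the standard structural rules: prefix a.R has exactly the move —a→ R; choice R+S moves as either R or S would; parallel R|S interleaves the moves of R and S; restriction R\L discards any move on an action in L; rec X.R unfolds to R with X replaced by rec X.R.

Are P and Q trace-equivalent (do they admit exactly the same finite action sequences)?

Reachable graph of P (6 states):
  u0 = (c.0 + (0 + 0) + a.c.0 + 0) | b.(0 | 0)\{a} :: ··a··> u1, ··b··> u2, ··c··> u3
  u1 = c.0 | b.(0 | 0)\{a} :: ··b··> u4, ··c··> u3
  u2 = (c.0 + (0 + 0) + a.c.0 + 0) | (0 | 0)\{a} :: ··a··> u4, ··c··> u5
  u3 = 0 | b.(0 | 0)\{a} :: ··b··> u5
  u4 = c.0 | (0 | 0)\{a} :: ··c··> u5
  u5 = 0 | (0 | 0)\{a} :: ·
Reachable graph of Q (6 states):
  v0 = (c.0 + (0 + 0) + a.c.0) | b.(0 | 0)\{a} :: ··a··> v1, ··b··> v2, ··c··> v3
  v1 = c.0 | b.(0 | 0)\{a} :: ··b··> v4, ··c··> v3
  v2 = (c.0 + (0 + 0) + a.c.0) | (0 | 0)\{a} :: ··a··> v4, ··c··> v5
  v3 = 0 | b.(0 | 0)\{a} :: ··b··> v5
  v4 = c.0 | (0 | 0)\{a} :: ··c··> v5
  v5 = 0 | (0 | 0)\{a} :: ·
Partition-refinement fixed point:
  B0 = {u0, v0}
  B1 = {u3, v3}
  B2 = {u5, v5}
  B3 = {u2, v2}
  B4 = {u4, v4}
  B5 = {u1, v1}
u0 ∈ B0, v0 ∈ B0 → same block
Bisimilar ⇒ trace-equivalent.

YES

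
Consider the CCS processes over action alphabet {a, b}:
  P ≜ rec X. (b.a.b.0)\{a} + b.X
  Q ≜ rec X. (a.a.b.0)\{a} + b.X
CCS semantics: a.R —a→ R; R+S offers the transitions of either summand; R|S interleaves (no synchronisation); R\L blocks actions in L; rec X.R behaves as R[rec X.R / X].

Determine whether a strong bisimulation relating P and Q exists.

NO

Reachable graph of P (2 states):
  p0 = rec X. (b.a.b.0)\{a} + b.X has moves ··b··> p0, ··b··> p1
  p1 = (a.b.0)\{a} has moves stopped
Reachable graph of Q (1 states):
  q0 = rec X. (a.a.b.0)\{a} + b.X has moves ··b··> q0
Bisimilarity quotient blocks:
  B0 = {p0}
  B1 = {p1}
  B2 = {q0}
p0 ∈ B0, q0 ∈ B2 → different blocks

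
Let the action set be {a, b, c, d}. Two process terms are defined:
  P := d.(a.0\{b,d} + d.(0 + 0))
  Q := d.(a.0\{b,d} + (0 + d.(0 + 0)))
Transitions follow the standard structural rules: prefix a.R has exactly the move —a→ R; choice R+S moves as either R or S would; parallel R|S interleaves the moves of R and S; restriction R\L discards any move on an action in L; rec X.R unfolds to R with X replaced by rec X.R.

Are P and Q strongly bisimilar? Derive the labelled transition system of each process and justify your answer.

LTS(P): 4 reachable states
  m0 = d.(a.0\{b,d} + d.(0 + 0)) | -d-> m1
  m1 = a.0\{b,d} + d.(0 + 0) | -a-> m2, -d-> m3
  m2 = 0\{b,d} | stopped
  m3 = 0 + 0 | stopped
LTS(Q): 4 reachable states
  n0 = d.(a.0\{b,d} + (0 + d.(0 + 0))) | -d-> n1
  n1 = a.0\{b,d} + (0 + d.(0 + 0)) | -a-> n2, -d-> n3
  n2 = 0\{b,d} | stopped
  n3 = 0 + 0 | stopped
Partition-refinement fixed point:
  B0 = {m0, n0}
  B1 = {m1, n1}
  B2 = {m2, m3, n2, n3}
m0 ∈ B0, n0 ∈ B0 → same block

P ~ Q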